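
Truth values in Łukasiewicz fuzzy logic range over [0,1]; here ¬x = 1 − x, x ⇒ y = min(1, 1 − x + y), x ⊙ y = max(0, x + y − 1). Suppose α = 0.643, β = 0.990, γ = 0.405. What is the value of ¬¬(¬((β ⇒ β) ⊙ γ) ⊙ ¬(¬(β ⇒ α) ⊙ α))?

β ⇒ β = min(1, 1 − 0.990 + 0.990) = min(1, 1.000) = 1.000
(β ⇒ β) ⊙ γ = max(0, 1.000 + 0.405 − 1) = max(0, 0.405) = 0.405
¬((β ⇒ β) ⊙ γ) = 1 − 0.405 = 0.595
β ⇒ α = min(1, 1 − 0.990 + 0.643) = min(1, 0.653) = 0.653
¬(β ⇒ α) = 1 − 0.653 = 0.347
¬(β ⇒ α) ⊙ α = max(0, 0.347 + 0.643 − 1) = max(0, -0.010) = 0.000
¬(¬(β ⇒ α) ⊙ α) = 1 − 0.000 = 1.000
¬((β ⇒ β) ⊙ γ) ⊙ ¬(¬(β ⇒ α) ⊙ α) = max(0, 0.595 + 1.000 − 1) = max(0, 0.595) = 0.595
¬(¬((β ⇒ β) ⊙ γ) ⊙ ¬(¬(β ⇒ α) ⊙ α)) = 1 − 0.595 = 0.405
¬¬(¬((β ⇒ β) ⊙ γ) ⊙ ¬(¬(β ⇒ α) ⊙ α)) = 1 − 0.405 = 0.595

0.595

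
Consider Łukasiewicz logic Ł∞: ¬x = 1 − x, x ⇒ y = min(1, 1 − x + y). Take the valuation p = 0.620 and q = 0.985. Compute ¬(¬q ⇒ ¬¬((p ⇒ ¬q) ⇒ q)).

0.000

¬q = 1 − 0.985 = 0.015
p ⇒ ¬q = min(1, 1 − 0.620 + 0.015) = min(1, 0.395) = 0.395
(p ⇒ ¬q) ⇒ q = min(1, 1 − 0.395 + 0.985) = min(1, 1.590) = 1.000
¬((p ⇒ ¬q) ⇒ q) = 1 − 1.000 = 0.000
¬¬((p ⇒ ¬q) ⇒ q) = 1 − 0.000 = 1.000
¬q ⇒ ¬¬((p ⇒ ¬q) ⇒ q) = min(1, 1 − 0.015 + 1.000) = min(1, 1.985) = 1.000
¬(¬q ⇒ ¬¬((p ⇒ ¬q) ⇒ q)) = 1 − 1.000 = 0.000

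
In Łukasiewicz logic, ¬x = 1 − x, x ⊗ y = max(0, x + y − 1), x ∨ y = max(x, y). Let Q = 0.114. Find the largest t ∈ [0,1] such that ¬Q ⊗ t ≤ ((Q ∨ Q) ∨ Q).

¬Q = 1 − 0.114 = 0.886
So the left factor is ¬Q = 0.886.
Q ∨ Q = max(0.114, 0.114) = 0.114
(Q ∨ Q) ∨ Q = max(0.114, 0.114) = 0.114
So the right-hand bound is (Q ∨ Q) ∨ Q = 0.114.
The residuum of the Łukasiewicz t-norm gives the supremum: min(1, 1 − 0.886 + 0.114).
1 − 0.886 + 0.114 = 0.228, so t = min(1, 0.228) = 0.228.
Check: 0.886 ⊗ 0.228 = max(0, 0.114) = 0.114 ≤ 0.114.

0.228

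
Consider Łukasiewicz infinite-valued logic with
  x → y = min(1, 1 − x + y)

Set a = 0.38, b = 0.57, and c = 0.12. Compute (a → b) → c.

a → b = min(1, 1 − 0.38 + 0.57) = min(1, 1.19) = 1.00
(a → b) → c = min(1, 1 − 1.00 + 0.12) = min(1, 0.12) = 0.12

0.12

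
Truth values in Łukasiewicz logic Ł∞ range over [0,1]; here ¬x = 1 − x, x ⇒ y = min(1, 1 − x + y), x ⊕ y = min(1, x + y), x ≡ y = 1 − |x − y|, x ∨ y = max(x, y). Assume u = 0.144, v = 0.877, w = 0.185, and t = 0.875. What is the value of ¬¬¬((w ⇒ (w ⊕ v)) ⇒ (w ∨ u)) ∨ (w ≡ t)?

w ⊕ v = min(1, 0.185 + 0.877) = min(1, 1.062) = 1.000
w ⇒ (w ⊕ v) = min(1, 1 − 0.185 + 1.000) = min(1, 1.815) = 1.000
w ∨ u = max(0.185, 0.144) = 0.185
(w ⇒ (w ⊕ v)) ⇒ (w ∨ u) = min(1, 1 − 1.000 + 0.185) = min(1, 0.185) = 0.185
¬((w ⇒ (w ⊕ v)) ⇒ (w ∨ u)) = 1 − 0.185 = 0.815
¬¬((w ⇒ (w ⊕ v)) ⇒ (w ∨ u)) = 1 − 0.815 = 0.185
¬¬¬((w ⇒ (w ⊕ v)) ⇒ (w ∨ u)) = 1 − 0.185 = 0.815
w ≡ t = 1 − |0.185 − 0.875| = 1 − 0.690 = 0.310
¬¬¬((w ⇒ (w ⊕ v)) ⇒ (w ∨ u)) ∨ (w ≡ t) = max(0.815, 0.310) = 0.815

0.815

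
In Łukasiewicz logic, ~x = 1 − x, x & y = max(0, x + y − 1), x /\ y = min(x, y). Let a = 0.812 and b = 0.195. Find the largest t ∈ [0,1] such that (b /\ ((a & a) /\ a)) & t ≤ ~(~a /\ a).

1.000

a & a = max(0, 0.812 + 0.812 − 1) = max(0, 0.624) = 0.624
(a & a) /\ a = min(0.624, 0.812) = 0.624
b /\ ((a & a) /\ a) = min(0.195, 0.624) = 0.195
So the left factor is b /\ ((a & a) /\ a) = 0.195.
~a = 1 − 0.812 = 0.188
~a /\ a = min(0.188, 0.812) = 0.188
~(~a /\ a) = 1 − 0.188 = 0.812
So the right-hand bound is ~(~a /\ a) = 0.812.
The residuum of the Łukasiewicz t-norm gives the supremum: min(1, 1 − 0.195 + 0.812).
1 − 0.195 + 0.812 = 1.617, so t = min(1, 1.617) = 1.000.
Check: 0.195 & 1.000 = max(0, 0.195) = 0.195 ≤ 0.812.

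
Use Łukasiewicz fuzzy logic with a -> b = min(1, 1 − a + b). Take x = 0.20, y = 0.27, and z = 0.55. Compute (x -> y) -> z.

0.55

x -> y = min(1, 1 − 0.20 + 0.27) = min(1, 1.07) = 1.00
(x -> y) -> z = min(1, 1 − 1.00 + 0.55) = min(1, 0.55) = 0.55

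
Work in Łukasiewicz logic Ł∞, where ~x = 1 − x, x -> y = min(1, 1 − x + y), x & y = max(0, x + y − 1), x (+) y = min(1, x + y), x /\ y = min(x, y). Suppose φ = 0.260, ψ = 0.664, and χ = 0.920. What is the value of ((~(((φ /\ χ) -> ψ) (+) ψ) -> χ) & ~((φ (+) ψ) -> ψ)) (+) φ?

0.520

φ /\ χ = min(0.260, 0.920) = 0.260
(φ /\ χ) -> ψ = min(1, 1 − 0.260 + 0.664) = min(1, 1.404) = 1.000
((φ /\ χ) -> ψ) (+) ψ = min(1, 1.000 + 0.664) = min(1, 1.664) = 1.000
~(((φ /\ χ) -> ψ) (+) ψ) = 1 − 1.000 = 0.000
~(((φ /\ χ) -> ψ) (+) ψ) -> χ = min(1, 1 − 0.000 + 0.920) = min(1, 1.920) = 1.000
φ (+) ψ = min(1, 0.260 + 0.664) = min(1, 0.924) = 0.924
(φ (+) ψ) -> ψ = min(1, 1 − 0.924 + 0.664) = min(1, 0.740) = 0.740
~((φ (+) ψ) -> ψ) = 1 − 0.740 = 0.260
(~(((φ /\ χ) -> ψ) (+) ψ) -> χ) & ~((φ (+) ψ) -> ψ) = max(0, 1.000 + 0.260 − 1) = max(0, 0.260) = 0.260
((~(((φ /\ χ) -> ψ) (+) ψ) -> χ) & ~((φ (+) ψ) -> ψ)) (+) φ = min(1, 0.260 + 0.260) = min(1, 0.520) = 0.520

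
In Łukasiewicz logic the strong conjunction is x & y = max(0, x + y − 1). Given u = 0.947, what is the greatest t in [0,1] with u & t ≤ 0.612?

The residuum of the Łukasiewicz t-norm gives the supremum: min(1, 1 − 0.947 + 0.612).
1 − 0.947 + 0.612 = 0.665, so t = min(1, 0.665) = 0.665.
Check: 0.947 & 0.665 = max(0, 0.612) = 0.612 ≤ 0.612.

0.665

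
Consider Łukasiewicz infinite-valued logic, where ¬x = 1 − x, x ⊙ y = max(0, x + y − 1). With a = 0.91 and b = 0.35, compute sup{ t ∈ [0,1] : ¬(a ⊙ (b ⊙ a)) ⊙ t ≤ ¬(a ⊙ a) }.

0.35

b ⊙ a = max(0, 0.35 + 0.91 − 1) = max(0, 0.26) = 0.26
a ⊙ (b ⊙ a) = max(0, 0.91 + 0.26 − 1) = max(0, 0.17) = 0.17
¬(a ⊙ (b ⊙ a)) = 1 − 0.17 = 0.83
So the left factor is ¬(a ⊙ (b ⊙ a)) = 0.83.
a ⊙ a = max(0, 0.91 + 0.91 − 1) = max(0, 0.82) = 0.82
¬(a ⊙ a) = 1 − 0.82 = 0.18
So the right-hand bound is ¬(a ⊙ a) = 0.18.
The residuum of the Łukasiewicz t-norm gives the supremum: min(1, 1 − 0.83 + 0.18).
1 − 0.83 + 0.18 = 0.35, so t = min(1, 0.35) = 0.35.
Check: 0.83 ⊙ 0.35 = max(0, 0.18) = 0.18 ≤ 0.18.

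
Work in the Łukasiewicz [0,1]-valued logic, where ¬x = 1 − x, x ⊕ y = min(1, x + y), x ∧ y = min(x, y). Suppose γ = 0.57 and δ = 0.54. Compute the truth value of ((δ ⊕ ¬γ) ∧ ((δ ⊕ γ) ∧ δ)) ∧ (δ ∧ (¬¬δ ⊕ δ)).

0.54

¬γ = 1 − 0.57 = 0.43
δ ⊕ ¬γ = min(1, 0.54 + 0.43) = min(1, 0.97) = 0.97
δ ⊕ γ = min(1, 0.54 + 0.57) = min(1, 1.11) = 1.00
(δ ⊕ γ) ∧ δ = min(1.00, 0.54) = 0.54
(δ ⊕ ¬γ) ∧ ((δ ⊕ γ) ∧ δ) = min(0.97, 0.54) = 0.54
¬δ = 1 − 0.54 = 0.46
¬¬δ = 1 − 0.46 = 0.54
¬¬δ ⊕ δ = min(1, 0.54 + 0.54) = min(1, 1.08) = 1.00
δ ∧ (¬¬δ ⊕ δ) = min(0.54, 1.00) = 0.54
((δ ⊕ ¬γ) ∧ ((δ ⊕ γ) ∧ δ)) ∧ (δ ∧ (¬¬δ ⊕ δ)) = min(0.54, 0.54) = 0.54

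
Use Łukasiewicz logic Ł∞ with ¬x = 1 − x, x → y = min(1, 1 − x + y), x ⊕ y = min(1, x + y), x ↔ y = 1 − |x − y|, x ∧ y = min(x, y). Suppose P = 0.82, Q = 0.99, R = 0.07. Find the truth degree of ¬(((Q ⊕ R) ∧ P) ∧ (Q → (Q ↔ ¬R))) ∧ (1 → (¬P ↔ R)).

0.18

Q ⊕ R = min(1, 0.99 + 0.07) = min(1, 1.06) = 1.00
(Q ⊕ R) ∧ P = min(1.00, 0.82) = 0.82
¬R = 1 − 0.07 = 0.93
Q ↔ ¬R = 1 − |0.99 − 0.93| = 1 − 0.06 = 0.94
Q → (Q ↔ ¬R) = min(1, 1 − 0.99 + 0.94) = min(1, 0.95) = 0.95
((Q ⊕ R) ∧ P) ∧ (Q → (Q ↔ ¬R)) = min(0.82, 0.95) = 0.82
¬(((Q ⊕ R) ∧ P) ∧ (Q → (Q ↔ ¬R))) = 1 − 0.82 = 0.18
¬P = 1 − 0.82 = 0.18
¬P ↔ R = 1 − |0.18 − 0.07| = 1 − 0.11 = 0.89
1 → (¬P ↔ R) = min(1, 1 − 1.00 + 0.89) = min(1, 0.89) = 0.89
¬(((Q ⊕ R) ∧ P) ∧ (Q → (Q ↔ ¬R))) ∧ (1 → (¬P ↔ R)) = min(0.18, 0.89) = 0.18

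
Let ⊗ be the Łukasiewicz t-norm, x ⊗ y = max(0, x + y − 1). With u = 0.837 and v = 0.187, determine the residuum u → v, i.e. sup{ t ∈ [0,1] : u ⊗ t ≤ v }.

The residuum of the Łukasiewicz t-norm gives the supremum: min(1, 1 − 0.837 + 0.187).
1 − 0.837 + 0.187 = 0.350, so t = min(1, 0.350) = 0.350.
Check: 0.837 ⊗ 0.350 = max(0, 0.187) = 0.187 ≤ 0.187.

0.350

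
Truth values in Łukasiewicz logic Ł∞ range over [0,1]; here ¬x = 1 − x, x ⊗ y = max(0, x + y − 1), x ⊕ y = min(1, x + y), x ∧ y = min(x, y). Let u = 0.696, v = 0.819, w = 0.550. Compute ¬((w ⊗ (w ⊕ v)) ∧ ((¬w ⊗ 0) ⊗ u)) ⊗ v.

w ⊕ v = min(1, 0.550 + 0.819) = min(1, 1.369) = 1.000
w ⊗ (w ⊕ v) = max(0, 0.550 + 1.000 − 1) = max(0, 0.550) = 0.550
¬w = 1 − 0.550 = 0.450
¬w ⊗ 0 = max(0, 0.450 + 0.000 − 1) = max(0, -0.550) = 0.000
(¬w ⊗ 0) ⊗ u = max(0, 0.000 + 0.696 − 1) = max(0, -0.304) = 0.000
(w ⊗ (w ⊕ v)) ∧ ((¬w ⊗ 0) ⊗ u) = min(0.550, 0.000) = 0.000
¬((w ⊗ (w ⊕ v)) ∧ ((¬w ⊗ 0) ⊗ u)) = 1 − 0.000 = 1.000
¬((w ⊗ (w ⊕ v)) ∧ ((¬w ⊗ 0) ⊗ u)) ⊗ v = max(0, 1.000 + 0.819 − 1) = max(0, 0.819) = 0.819

0.819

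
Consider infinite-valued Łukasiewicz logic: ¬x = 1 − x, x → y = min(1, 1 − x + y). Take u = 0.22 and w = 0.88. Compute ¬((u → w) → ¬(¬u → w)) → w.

u → w = min(1, 1 − 0.22 + 0.88) = min(1, 1.66) = 1.00
¬u = 1 − 0.22 = 0.78
¬u → w = min(1, 1 − 0.78 + 0.88) = min(1, 1.10) = 1.00
¬(¬u → w) = 1 − 1.00 = 0.00
(u → w) → ¬(¬u → w) = min(1, 1 − 1.00 + 0.00) = min(1, 0.00) = 0.00
¬((u → w) → ¬(¬u → w)) = 1 − 0.00 = 1.00
¬((u → w) → ¬(¬u → w)) → w = min(1, 1 − 1.00 + 0.88) = min(1, 0.88) = 0.88

0.88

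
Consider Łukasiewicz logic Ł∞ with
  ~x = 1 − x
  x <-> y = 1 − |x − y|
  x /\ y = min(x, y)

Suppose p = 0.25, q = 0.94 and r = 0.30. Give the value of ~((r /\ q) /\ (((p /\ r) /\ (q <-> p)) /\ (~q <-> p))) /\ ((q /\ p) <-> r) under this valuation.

r /\ q = min(0.30, 0.94) = 0.30
p /\ r = min(0.25, 0.30) = 0.25
q <-> p = 1 − |0.94 − 0.25| = 1 − 0.69 = 0.31
(p /\ r) /\ (q <-> p) = min(0.25, 0.31) = 0.25
~q = 1 − 0.94 = 0.06
~q <-> p = 1 − |0.06 − 0.25| = 1 − 0.19 = 0.81
((p /\ r) /\ (q <-> p)) /\ (~q <-> p) = min(0.25, 0.81) = 0.25
(r /\ q) /\ (((p /\ r) /\ (q <-> p)) /\ (~q <-> p)) = min(0.30, 0.25) = 0.25
~((r /\ q) /\ (((p /\ r) /\ (q <-> p)) /\ (~q <-> p))) = 1 − 0.25 = 0.75
q /\ p = min(0.94, 0.25) = 0.25
(q /\ p) <-> r = 1 − |0.25 − 0.30| = 1 − 0.05 = 0.95
~((r /\ q) /\ (((p /\ r) /\ (q <-> p)) /\ (~q <-> p))) /\ ((q /\ p) <-> r) = min(0.75, 0.95) = 0.75

0.75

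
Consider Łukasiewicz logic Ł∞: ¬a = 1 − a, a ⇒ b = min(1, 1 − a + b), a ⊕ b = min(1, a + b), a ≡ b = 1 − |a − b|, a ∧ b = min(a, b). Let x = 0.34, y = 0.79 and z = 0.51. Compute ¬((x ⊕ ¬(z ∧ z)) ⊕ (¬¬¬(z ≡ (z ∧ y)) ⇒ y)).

z ∧ z = min(0.51, 0.51) = 0.51
¬(z ∧ z) = 1 − 0.51 = 0.49
x ⊕ ¬(z ∧ z) = min(1, 0.34 + 0.49) = min(1, 0.83) = 0.83
z ∧ y = min(0.51, 0.79) = 0.51
z ≡ (z ∧ y) = 1 − |0.51 − 0.51| = 1 − 0.00 = 1.00
¬(z ≡ (z ∧ y)) = 1 − 1.00 = 0.00
¬¬(z ≡ (z ∧ y)) = 1 − 0.00 = 1.00
¬¬¬(z ≡ (z ∧ y)) = 1 − 1.00 = 0.00
¬¬¬(z ≡ (z ∧ y)) ⇒ y = min(1, 1 − 0.00 + 0.79) = min(1, 1.79) = 1.00
(x ⊕ ¬(z ∧ z)) ⊕ (¬¬¬(z ≡ (z ∧ y)) ⇒ y) = min(1, 0.83 + 1.00) = min(1, 1.83) = 1.00
¬((x ⊕ ¬(z ∧ z)) ⊕ (¬¬¬(z ≡ (z ∧ y)) ⇒ y)) = 1 − 1.00 = 0.00

0.00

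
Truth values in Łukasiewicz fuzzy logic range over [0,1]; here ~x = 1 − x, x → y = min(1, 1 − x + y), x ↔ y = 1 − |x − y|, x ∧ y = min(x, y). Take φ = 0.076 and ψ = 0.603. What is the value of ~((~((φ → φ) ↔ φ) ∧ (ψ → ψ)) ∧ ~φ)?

φ → φ = min(1, 1 − 0.076 + 0.076) = min(1, 1.000) = 1.000
(φ → φ) ↔ φ = 1 − |1.000 − 0.076| = 1 − 0.924 = 0.076
~((φ → φ) ↔ φ) = 1 − 0.076 = 0.924
ψ → ψ = min(1, 1 − 0.603 + 0.603) = min(1, 1.000) = 1.000
~((φ → φ) ↔ φ) ∧ (ψ → ψ) = min(0.924, 1.000) = 0.924
~φ = 1 − 0.076 = 0.924
(~((φ → φ) ↔ φ) ∧ (ψ → ψ)) ∧ ~φ = min(0.924, 0.924) = 0.924
~((~((φ → φ) ↔ φ) ∧ (ψ → ψ)) ∧ ~φ) = 1 − 0.924 = 0.076

0.076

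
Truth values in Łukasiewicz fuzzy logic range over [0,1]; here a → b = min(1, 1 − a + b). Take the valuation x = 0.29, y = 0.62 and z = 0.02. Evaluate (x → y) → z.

0.02

x → y = min(1, 1 − 0.29 + 0.62) = min(1, 1.33) = 1.00
(x → y) → z = min(1, 1 − 1.00 + 0.02) = min(1, 0.02) = 0.02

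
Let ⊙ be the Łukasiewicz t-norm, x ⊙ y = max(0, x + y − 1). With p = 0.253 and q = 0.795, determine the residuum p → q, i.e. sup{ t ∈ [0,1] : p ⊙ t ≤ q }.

1.000

The residuum of the Łukasiewicz t-norm gives the supremum: min(1, 1 − 0.253 + 0.795).
1 − 0.253 + 0.795 = 1.542, so t = min(1, 1.542) = 1.000.
Check: 0.253 ⊙ 1.000 = max(0, 0.253) = 0.253 ≤ 0.795.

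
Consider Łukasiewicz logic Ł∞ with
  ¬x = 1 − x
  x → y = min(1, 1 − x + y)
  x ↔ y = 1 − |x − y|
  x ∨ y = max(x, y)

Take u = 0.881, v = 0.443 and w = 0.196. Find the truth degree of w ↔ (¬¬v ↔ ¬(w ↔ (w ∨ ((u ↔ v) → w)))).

0.201

¬v = 1 − 0.443 = 0.557
¬¬v = 1 − 0.557 = 0.443
u ↔ v = 1 − |0.881 − 0.443| = 1 − 0.438 = 0.562
(u ↔ v) → w = min(1, 1 − 0.562 + 0.196) = min(1, 0.634) = 0.634
w ∨ ((u ↔ v) → w) = max(0.196, 0.634) = 0.634
w ↔ (w ∨ ((u ↔ v) → w)) = 1 − |0.196 − 0.634| = 1 − 0.438 = 0.562
¬(w ↔ (w ∨ ((u ↔ v) → w))) = 1 − 0.562 = 0.438
¬¬v ↔ ¬(w ↔ (w ∨ ((u ↔ v) → w))) = 1 − |0.443 − 0.438| = 1 − 0.005 = 0.995
w ↔ (¬¬v ↔ ¬(w ↔ (w ∨ ((u ↔ v) → w)))) = 1 − |0.196 − 0.995| = 1 − 0.799 = 0.201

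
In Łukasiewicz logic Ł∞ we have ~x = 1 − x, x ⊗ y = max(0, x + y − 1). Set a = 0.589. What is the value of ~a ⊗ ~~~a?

0.000

~a = 1 − 0.589 = 0.411
~~a = 1 − 0.411 = 0.589
~~~a = 1 − 0.589 = 0.411
~a ⊗ ~~~a = max(0, 0.411 + 0.411 − 1) = max(0, -0.178) = 0.000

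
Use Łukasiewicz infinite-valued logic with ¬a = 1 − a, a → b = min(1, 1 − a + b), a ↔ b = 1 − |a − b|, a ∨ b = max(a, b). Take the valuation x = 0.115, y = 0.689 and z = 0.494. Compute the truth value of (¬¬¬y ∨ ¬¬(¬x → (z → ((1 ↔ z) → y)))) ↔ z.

¬y = 1 − 0.689 = 0.311
¬¬y = 1 − 0.311 = 0.689
¬¬¬y = 1 − 0.689 = 0.311
¬x = 1 − 0.115 = 0.885
1 ↔ z = 1 − |1.000 − 0.494| = 1 − 0.506 = 0.494
(1 ↔ z) → y = min(1, 1 − 0.494 + 0.689) = min(1, 1.195) = 1.000
z → ((1 ↔ z) → y) = min(1, 1 − 0.494 + 1.000) = min(1, 1.506) = 1.000
¬x → (z → ((1 ↔ z) → y)) = min(1, 1 − 0.885 + 1.000) = min(1, 1.115) = 1.000
¬(¬x → (z → ((1 ↔ z) → y))) = 1 − 1.000 = 0.000
¬¬(¬x → (z → ((1 ↔ z) → y))) = 1 − 0.000 = 1.000
¬¬¬y ∨ ¬¬(¬x → (z → ((1 ↔ z) → y))) = max(0.311, 1.000) = 1.000
(¬¬¬y ∨ ¬¬(¬x → (z → ((1 ↔ z) → y)))) ↔ z = 1 − |1.000 − 0.494| = 1 − 0.506 = 0.494

0.494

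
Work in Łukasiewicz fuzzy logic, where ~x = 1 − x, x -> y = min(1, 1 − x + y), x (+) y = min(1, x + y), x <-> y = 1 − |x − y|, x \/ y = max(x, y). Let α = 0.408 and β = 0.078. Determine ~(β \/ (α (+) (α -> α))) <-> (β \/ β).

0.922

α -> α = min(1, 1 − 0.408 + 0.408) = min(1, 1.000) = 1.000
α (+) (α -> α) = min(1, 0.408 + 1.000) = min(1, 1.408) = 1.000
β \/ (α (+) (α -> α)) = max(0.078, 1.000) = 1.000
~(β \/ (α (+) (α -> α))) = 1 − 1.000 = 0.000
β \/ β = max(0.078, 0.078) = 0.078
~(β \/ (α (+) (α -> α))) <-> (β \/ β) = 1 − |0.000 − 0.078| = 1 − 0.078 = 0.922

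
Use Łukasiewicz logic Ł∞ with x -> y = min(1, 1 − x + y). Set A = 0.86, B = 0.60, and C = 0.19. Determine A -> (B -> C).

B -> C = min(1, 1 − 0.60 + 0.19) = min(1, 0.59) = 0.59
A -> (B -> C) = min(1, 1 − 0.86 + 0.59) = min(1, 0.73) = 0.73

0.73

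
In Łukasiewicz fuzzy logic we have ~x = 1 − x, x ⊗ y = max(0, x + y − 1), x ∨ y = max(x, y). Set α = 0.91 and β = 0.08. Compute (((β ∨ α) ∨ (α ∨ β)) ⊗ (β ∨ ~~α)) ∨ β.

0.82

β ∨ α = max(0.08, 0.91) = 0.91
α ∨ β = max(0.91, 0.08) = 0.91
(β ∨ α) ∨ (α ∨ β) = max(0.91, 0.91) = 0.91
~α = 1 − 0.91 = 0.09
~~α = 1 − 0.09 = 0.91
β ∨ ~~α = max(0.08, 0.91) = 0.91
((β ∨ α) ∨ (α ∨ β)) ⊗ (β ∨ ~~α) = max(0, 0.91 + 0.91 − 1) = max(0, 0.82) = 0.82
(((β ∨ α) ∨ (α ∨ β)) ⊗ (β ∨ ~~α)) ∨ β = max(0.82, 0.08) = 0.82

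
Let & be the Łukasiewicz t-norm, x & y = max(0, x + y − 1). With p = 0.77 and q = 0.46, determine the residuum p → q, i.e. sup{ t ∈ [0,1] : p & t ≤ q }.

The residuum of the Łukasiewicz t-norm gives the supremum: min(1, 1 − 0.77 + 0.46).
1 − 0.77 + 0.46 = 0.69, so t = min(1, 0.69) = 0.69.
Check: 0.77 & 0.69 = max(0, 0.46) = 0.46 ≤ 0.46.

0.69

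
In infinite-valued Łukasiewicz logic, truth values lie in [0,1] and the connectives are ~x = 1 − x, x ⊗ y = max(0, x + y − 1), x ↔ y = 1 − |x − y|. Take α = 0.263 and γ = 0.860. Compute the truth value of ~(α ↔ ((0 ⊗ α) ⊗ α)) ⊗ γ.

0 ⊗ α = max(0, 0.000 + 0.263 − 1) = max(0, -0.737) = 0.000
(0 ⊗ α) ⊗ α = max(0, 0.000 + 0.263 − 1) = max(0, -0.737) = 0.000
α ↔ ((0 ⊗ α) ⊗ α) = 1 − |0.263 − 0.000| = 1 − 0.263 = 0.737
~(α ↔ ((0 ⊗ α) ⊗ α)) = 1 − 0.737 = 0.263
~(α ↔ ((0 ⊗ α) ⊗ α)) ⊗ γ = max(0, 0.263 + 0.860 − 1) = max(0, 0.123) = 0.123

0.123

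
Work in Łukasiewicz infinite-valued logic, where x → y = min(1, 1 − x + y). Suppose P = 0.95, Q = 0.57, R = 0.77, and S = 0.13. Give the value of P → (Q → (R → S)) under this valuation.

R → S = min(1, 1 − 0.77 + 0.13) = min(1, 0.36) = 0.36
Q → (R → S) = min(1, 1 − 0.57 + 0.36) = min(1, 0.79) = 0.79
P → (Q → (R → S)) = min(1, 1 − 0.95 + 0.79) = min(1, 0.84) = 0.84

0.84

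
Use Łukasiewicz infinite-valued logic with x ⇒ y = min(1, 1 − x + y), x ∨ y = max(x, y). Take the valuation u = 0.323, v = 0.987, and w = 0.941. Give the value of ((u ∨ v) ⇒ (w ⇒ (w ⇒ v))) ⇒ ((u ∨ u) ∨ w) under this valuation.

u ∨ v = max(0.323, 0.987) = 0.987
w ⇒ v = min(1, 1 − 0.941 + 0.987) = min(1, 1.046) = 1.000
w ⇒ (w ⇒ v) = min(1, 1 − 0.941 + 1.000) = min(1, 1.059) = 1.000
(u ∨ v) ⇒ (w ⇒ (w ⇒ v)) = min(1, 1 − 0.987 + 1.000) = min(1, 1.013) = 1.000
u ∨ u = max(0.323, 0.323) = 0.323
(u ∨ u) ∨ w = max(0.323, 0.941) = 0.941
((u ∨ v) ⇒ (w ⇒ (w ⇒ v))) ⇒ ((u ∨ u) ∨ w) = min(1, 1 − 1.000 + 0.941) = min(1, 0.941) = 0.941

0.941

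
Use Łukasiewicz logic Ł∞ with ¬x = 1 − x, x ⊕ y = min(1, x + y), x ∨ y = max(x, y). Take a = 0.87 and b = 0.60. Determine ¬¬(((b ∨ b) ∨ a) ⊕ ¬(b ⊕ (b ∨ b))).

b ∨ b = max(0.60, 0.60) = 0.60
(b ∨ b) ∨ a = max(0.60, 0.87) = 0.87
b ⊕ (b ∨ b) = min(1, 0.60 + 0.60) = min(1, 1.20) = 1.00
¬(b ⊕ (b ∨ b)) = 1 − 1.00 = 0.00
((b ∨ b) ∨ a) ⊕ ¬(b ⊕ (b ∨ b)) = min(1, 0.87 + 0.00) = min(1, 0.87) = 0.87
¬(((b ∨ b) ∨ a) ⊕ ¬(b ⊕ (b ∨ b))) = 1 − 0.87 = 0.13
¬¬(((b ∨ b) ∨ a) ⊕ ¬(b ⊕ (b ∨ b))) = 1 − 0.13 = 0.87

0.87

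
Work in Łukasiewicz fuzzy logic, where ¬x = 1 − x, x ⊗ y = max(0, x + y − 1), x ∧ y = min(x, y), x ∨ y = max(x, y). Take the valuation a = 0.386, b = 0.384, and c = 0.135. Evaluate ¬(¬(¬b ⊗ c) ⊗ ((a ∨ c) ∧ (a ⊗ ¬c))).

¬b = 1 − 0.384 = 0.616
¬b ⊗ c = max(0, 0.616 + 0.135 − 1) = max(0, -0.249) = 0.000
¬(¬b ⊗ c) = 1 − 0.000 = 1.000
a ∨ c = max(0.386, 0.135) = 0.386
¬c = 1 − 0.135 = 0.865
a ⊗ ¬c = max(0, 0.386 + 0.865 − 1) = max(0, 0.251) = 0.251
(a ∨ c) ∧ (a ⊗ ¬c) = min(0.386, 0.251) = 0.251
¬(¬b ⊗ c) ⊗ ((a ∨ c) ∧ (a ⊗ ¬c)) = max(0, 1.000 + 0.251 − 1) = max(0, 0.251) = 0.251
¬(¬(¬b ⊗ c) ⊗ ((a ∨ c) ∧ (a ⊗ ¬c))) = 1 − 0.251 = 0.749

0.749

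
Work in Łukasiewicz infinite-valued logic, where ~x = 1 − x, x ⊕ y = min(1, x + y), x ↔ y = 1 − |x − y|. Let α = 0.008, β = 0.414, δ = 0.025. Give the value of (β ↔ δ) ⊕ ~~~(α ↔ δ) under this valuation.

β ↔ δ = 1 − |0.414 − 0.025| = 1 − 0.389 = 0.611
α ↔ δ = 1 − |0.008 − 0.025| = 1 − 0.017 = 0.983
~(α ↔ δ) = 1 − 0.983 = 0.017
~~(α ↔ δ) = 1 − 0.017 = 0.983
~~~(α ↔ δ) = 1 − 0.983 = 0.017
(β ↔ δ) ⊕ ~~~(α ↔ δ) = min(1, 0.611 + 0.017) = min(1, 0.628) = 0.628

0.628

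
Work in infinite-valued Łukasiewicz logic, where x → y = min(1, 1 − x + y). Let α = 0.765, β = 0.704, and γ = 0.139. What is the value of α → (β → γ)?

β → γ = min(1, 1 − 0.704 + 0.139) = min(1, 0.435) = 0.435
α → (β → γ) = min(1, 1 − 0.765 + 0.435) = min(1, 0.670) = 0.670

0.670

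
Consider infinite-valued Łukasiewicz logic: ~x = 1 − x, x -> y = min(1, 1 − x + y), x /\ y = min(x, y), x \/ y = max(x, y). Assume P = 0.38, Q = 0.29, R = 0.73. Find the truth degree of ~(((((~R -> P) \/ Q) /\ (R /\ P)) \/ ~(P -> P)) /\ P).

0.62

~R = 1 − 0.73 = 0.27
~R -> P = min(1, 1 − 0.27 + 0.38) = min(1, 1.11) = 1.00
(~R -> P) \/ Q = max(1.00, 0.29) = 1.00
R /\ P = min(0.73, 0.38) = 0.38
((~R -> P) \/ Q) /\ (R /\ P) = min(1.00, 0.38) = 0.38
P -> P = min(1, 1 − 0.38 + 0.38) = min(1, 1.00) = 1.00
~(P -> P) = 1 − 1.00 = 0.00
(((~R -> P) \/ Q) /\ (R /\ P)) \/ ~(P -> P) = max(0.38, 0.00) = 0.38
((((~R -> P) \/ Q) /\ (R /\ P)) \/ ~(P -> P)) /\ P = min(0.38, 0.38) = 0.38
~(((((~R -> P) \/ Q) /\ (R /\ P)) \/ ~(P -> P)) /\ P) = 1 − 0.38 = 0.62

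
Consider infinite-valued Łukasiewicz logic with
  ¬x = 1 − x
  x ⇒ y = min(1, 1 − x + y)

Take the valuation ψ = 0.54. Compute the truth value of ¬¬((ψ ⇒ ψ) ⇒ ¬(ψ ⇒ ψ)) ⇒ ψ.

ψ ⇒ ψ = min(1, 1 − 0.54 + 0.54) = min(1, 1.00) = 1.00
¬(ψ ⇒ ψ) = 1 − 1.00 = 0.00
(ψ ⇒ ψ) ⇒ ¬(ψ ⇒ ψ) = min(1, 1 − 1.00 + 0.00) = min(1, 0.00) = 0.00
¬((ψ ⇒ ψ) ⇒ ¬(ψ ⇒ ψ)) = 1 − 0.00 = 1.00
¬¬((ψ ⇒ ψ) ⇒ ¬(ψ ⇒ ψ)) = 1 − 1.00 = 0.00
¬¬((ψ ⇒ ψ) ⇒ ¬(ψ ⇒ ψ)) ⇒ ψ = min(1, 1 − 0.00 + 0.54) = min(1, 1.54) = 1.00

1.00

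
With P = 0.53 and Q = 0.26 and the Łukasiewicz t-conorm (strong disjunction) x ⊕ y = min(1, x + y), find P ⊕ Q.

0.79

P ⊕ Q = min(1, 0.53 + 0.26) = min(1, 0.79) = 0.79
For comparison, the Gödel t-conorm max(x, y) would give 0.53.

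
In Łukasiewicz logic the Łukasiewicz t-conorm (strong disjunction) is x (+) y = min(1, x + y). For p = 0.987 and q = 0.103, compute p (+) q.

p (+) q = min(1, 0.987 + 0.103) = min(1, 1.090) = 1.000
For comparison, the Gödel t-conorm max(x, y) would give 0.987.

1.000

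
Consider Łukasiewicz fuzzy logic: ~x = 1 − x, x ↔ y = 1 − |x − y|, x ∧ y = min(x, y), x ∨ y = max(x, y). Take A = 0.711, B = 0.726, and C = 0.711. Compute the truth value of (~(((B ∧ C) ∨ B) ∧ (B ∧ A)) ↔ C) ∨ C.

0.711

B ∧ C = min(0.726, 0.711) = 0.711
(B ∧ C) ∨ B = max(0.711, 0.726) = 0.726
B ∧ A = min(0.726, 0.711) = 0.711
((B ∧ C) ∨ B) ∧ (B ∧ A) = min(0.726, 0.711) = 0.711
~(((B ∧ C) ∨ B) ∧ (B ∧ A)) = 1 − 0.711 = 0.289
~(((B ∧ C) ∨ B) ∧ (B ∧ A)) ↔ C = 1 − |0.289 − 0.711| = 1 − 0.422 = 0.578
(~(((B ∧ C) ∨ B) ∧ (B ∧ A)) ↔ C) ∨ C = max(0.578, 0.711) = 0.711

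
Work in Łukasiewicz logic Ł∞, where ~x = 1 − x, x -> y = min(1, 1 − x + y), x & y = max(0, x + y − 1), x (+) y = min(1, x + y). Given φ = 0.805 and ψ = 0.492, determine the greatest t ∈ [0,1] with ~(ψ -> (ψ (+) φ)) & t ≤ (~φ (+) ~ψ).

ψ (+) φ = min(1, 0.492 + 0.805) = min(1, 1.297) = 1.000
ψ -> (ψ (+) φ) = min(1, 1 − 0.492 + 1.000) = min(1, 1.508) = 1.000
~(ψ -> (ψ (+) φ)) = 1 − 1.000 = 0.000
So the left factor is ~(ψ -> (ψ (+) φ)) = 0.000.
~φ = 1 − 0.805 = 0.195
~ψ = 1 − 0.492 = 0.508
~φ (+) ~ψ = min(1, 0.195 + 0.508) = min(1, 0.703) = 0.703
So the right-hand bound is ~φ (+) ~ψ = 0.703.
The residuum of the Łukasiewicz t-norm gives the supremum: min(1, 1 − 0.000 + 0.703).
1 − 0.000 + 0.703 = 1.703, so t = min(1, 1.703) = 1.000.
Check: 0.000 & 1.000 = max(0, 0.000) = 0.000 ≤ 0.703.

1.000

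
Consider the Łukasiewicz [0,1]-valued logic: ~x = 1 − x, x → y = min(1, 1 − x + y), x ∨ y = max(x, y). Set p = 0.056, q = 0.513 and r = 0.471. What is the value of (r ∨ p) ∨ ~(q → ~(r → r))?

r ∨ p = max(0.471, 0.056) = 0.471
r → r = min(1, 1 − 0.471 + 0.471) = min(1, 1.000) = 1.000
~(r → r) = 1 − 1.000 = 0.000
q → ~(r → r) = min(1, 1 − 0.513 + 0.000) = min(1, 0.487) = 0.487
~(q → ~(r → r)) = 1 − 0.487 = 0.513
(r ∨ p) ∨ ~(q → ~(r → r)) = max(0.471, 0.513) = 0.513

0.513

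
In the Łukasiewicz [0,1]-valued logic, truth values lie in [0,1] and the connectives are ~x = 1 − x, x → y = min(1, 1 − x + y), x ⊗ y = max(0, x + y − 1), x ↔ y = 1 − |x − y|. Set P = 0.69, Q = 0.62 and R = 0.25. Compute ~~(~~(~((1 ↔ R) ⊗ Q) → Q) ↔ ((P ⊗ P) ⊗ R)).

1 ↔ R = 1 − |1.00 − 0.25| = 1 − 0.75 = 0.25
(1 ↔ R) ⊗ Q = max(0, 0.25 + 0.62 − 1) = max(0, -0.13) = 0.00
~((1 ↔ R) ⊗ Q) = 1 − 0.00 = 1.00
~((1 ↔ R) ⊗ Q) → Q = min(1, 1 − 1.00 + 0.62) = min(1, 0.62) = 0.62
~(~((1 ↔ R) ⊗ Q) → Q) = 1 − 0.62 = 0.38
~~(~((1 ↔ R) ⊗ Q) → Q) = 1 − 0.38 = 0.62
P ⊗ P = max(0, 0.69 + 0.69 − 1) = max(0, 0.38) = 0.38
(P ⊗ P) ⊗ R = max(0, 0.38 + 0.25 − 1) = max(0, -0.37) = 0.00
~~(~((1 ↔ R) ⊗ Q) → Q) ↔ ((P ⊗ P) ⊗ R) = 1 − |0.62 − 0.00| = 1 − 0.62 = 0.38
~(~~(~((1 ↔ R) ⊗ Q) → Q) ↔ ((P ⊗ P) ⊗ R)) = 1 − 0.38 = 0.62
~~(~~(~((1 ↔ R) ⊗ Q) → Q) ↔ ((P ⊗ P) ⊗ R)) = 1 − 0.62 = 0.38

0.38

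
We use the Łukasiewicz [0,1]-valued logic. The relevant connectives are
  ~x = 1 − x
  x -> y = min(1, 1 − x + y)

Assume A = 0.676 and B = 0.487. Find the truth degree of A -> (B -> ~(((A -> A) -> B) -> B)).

0.837

A -> A = min(1, 1 − 0.676 + 0.676) = min(1, 1.000) = 1.000
(A -> A) -> B = min(1, 1 − 1.000 + 0.487) = min(1, 0.487) = 0.487
((A -> A) -> B) -> B = min(1, 1 − 0.487 + 0.487) = min(1, 1.000) = 1.000
~(((A -> A) -> B) -> B) = 1 − 1.000 = 0.000
B -> ~(((A -> A) -> B) -> B) = min(1, 1 − 0.487 + 0.000) = min(1, 0.513) = 0.513
A -> (B -> ~(((A -> A) -> B) -> B)) = min(1, 1 − 0.676 + 0.513) = min(1, 0.837) = 0.837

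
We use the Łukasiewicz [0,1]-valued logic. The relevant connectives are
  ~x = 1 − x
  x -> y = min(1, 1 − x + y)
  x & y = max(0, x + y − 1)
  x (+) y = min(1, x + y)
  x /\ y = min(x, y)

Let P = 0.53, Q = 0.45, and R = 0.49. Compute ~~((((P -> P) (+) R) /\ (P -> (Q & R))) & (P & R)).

0.00

P -> P = min(1, 1 − 0.53 + 0.53) = min(1, 1.00) = 1.00
(P -> P) (+) R = min(1, 1.00 + 0.49) = min(1, 1.49) = 1.00
Q & R = max(0, 0.45 + 0.49 − 1) = max(0, -0.06) = 0.00
P -> (Q & R) = min(1, 1 − 0.53 + 0.00) = min(1, 0.47) = 0.47
((P -> P) (+) R) /\ (P -> (Q & R)) = min(1.00, 0.47) = 0.47
P & R = max(0, 0.53 + 0.49 − 1) = max(0, 0.02) = 0.02
(((P -> P) (+) R) /\ (P -> (Q & R))) & (P & R) = max(0, 0.47 + 0.02 − 1) = max(0, -0.51) = 0.00
~((((P -> P) (+) R) /\ (P -> (Q & R))) & (P & R)) = 1 − 0.00 = 1.00
~~((((P -> P) (+) R) /\ (P -> (Q & R))) & (P & R)) = 1 − 1.00 = 0.00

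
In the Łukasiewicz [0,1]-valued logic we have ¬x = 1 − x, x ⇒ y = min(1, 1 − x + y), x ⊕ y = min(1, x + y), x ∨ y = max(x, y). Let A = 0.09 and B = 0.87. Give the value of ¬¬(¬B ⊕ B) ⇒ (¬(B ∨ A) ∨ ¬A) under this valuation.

¬B = 1 − 0.87 = 0.13
¬B ⊕ B = min(1, 0.13 + 0.87) = min(1, 1.00) = 1.00
¬(¬B ⊕ B) = 1 − 1.00 = 0.00
¬¬(¬B ⊕ B) = 1 − 0.00 = 1.00
B ∨ A = max(0.87, 0.09) = 0.87
¬(B ∨ A) = 1 − 0.87 = 0.13
¬A = 1 − 0.09 = 0.91
¬(B ∨ A) ∨ ¬A = max(0.13, 0.91) = 0.91
¬¬(¬B ⊕ B) ⇒ (¬(B ∨ A) ∨ ¬A) = min(1, 1 − 1.00 + 0.91) = min(1, 0.91) = 0.91

0.91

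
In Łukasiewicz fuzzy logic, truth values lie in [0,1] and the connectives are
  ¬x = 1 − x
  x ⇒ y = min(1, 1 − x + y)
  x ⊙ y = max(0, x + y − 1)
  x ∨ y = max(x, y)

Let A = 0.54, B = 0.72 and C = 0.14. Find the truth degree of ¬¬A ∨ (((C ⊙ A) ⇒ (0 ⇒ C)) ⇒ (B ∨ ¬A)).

0.72

¬A = 1 − 0.54 = 0.46
¬¬A = 1 − 0.46 = 0.54
C ⊙ A = max(0, 0.14 + 0.54 − 1) = max(0, -0.32) = 0.00
0 ⇒ C = min(1, 1 − 0.00 + 0.14) = min(1, 1.14) = 1.00
(C ⊙ A) ⇒ (0 ⇒ C) = min(1, 1 − 0.00 + 1.00) = min(1, 2.00) = 1.00
B ∨ ¬A = max(0.72, 0.46) = 0.72
((C ⊙ A) ⇒ (0 ⇒ C)) ⇒ (B ∨ ¬A) = min(1, 1 − 1.00 + 0.72) = min(1, 0.72) = 0.72
¬¬A ∨ (((C ⊙ A) ⇒ (0 ⇒ C)) ⇒ (B ∨ ¬A)) = max(0.54, 0.72) = 0.72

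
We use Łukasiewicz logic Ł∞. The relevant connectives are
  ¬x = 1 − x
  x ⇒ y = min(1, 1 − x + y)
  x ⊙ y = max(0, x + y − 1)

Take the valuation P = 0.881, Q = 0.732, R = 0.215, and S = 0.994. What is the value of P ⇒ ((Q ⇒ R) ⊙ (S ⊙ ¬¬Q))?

Q ⇒ R = min(1, 1 − 0.732 + 0.215) = min(1, 0.483) = 0.483
¬Q = 1 − 0.732 = 0.268
¬¬Q = 1 − 0.268 = 0.732
S ⊙ ¬¬Q = max(0, 0.994 + 0.732 − 1) = max(0, 0.726) = 0.726
(Q ⇒ R) ⊙ (S ⊙ ¬¬Q) = max(0, 0.483 + 0.726 − 1) = max(0, 0.209) = 0.209
P ⇒ ((Q ⇒ R) ⊙ (S ⊙ ¬¬Q)) = min(1, 1 − 0.881 + 0.209) = min(1, 0.328) = 0.328

0.328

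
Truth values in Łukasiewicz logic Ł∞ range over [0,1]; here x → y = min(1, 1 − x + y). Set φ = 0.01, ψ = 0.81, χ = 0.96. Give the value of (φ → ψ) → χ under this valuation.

φ → ψ = min(1, 1 − 0.01 + 0.81) = min(1, 1.80) = 1.00
(φ → ψ) → χ = min(1, 1 − 1.00 + 0.96) = min(1, 0.96) = 0.96

0.96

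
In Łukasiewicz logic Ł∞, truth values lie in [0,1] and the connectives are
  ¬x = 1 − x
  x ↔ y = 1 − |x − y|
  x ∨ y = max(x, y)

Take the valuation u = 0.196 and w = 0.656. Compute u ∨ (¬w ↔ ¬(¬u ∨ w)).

0.852

¬w = 1 − 0.656 = 0.344
¬u = 1 − 0.196 = 0.804
¬u ∨ w = max(0.804, 0.656) = 0.804
¬(¬u ∨ w) = 1 − 0.804 = 0.196
¬w ↔ ¬(¬u ∨ w) = 1 − |0.344 − 0.196| = 1 − 0.148 = 0.852
u ∨ (¬w ↔ ¬(¬u ∨ w)) = max(0.196, 0.852) = 0.852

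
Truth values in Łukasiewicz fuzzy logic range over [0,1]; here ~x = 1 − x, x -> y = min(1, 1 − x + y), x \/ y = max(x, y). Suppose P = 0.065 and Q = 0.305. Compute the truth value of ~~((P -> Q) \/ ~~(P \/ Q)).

1.000

P -> Q = min(1, 1 − 0.065 + 0.305) = min(1, 1.240) = 1.000
P \/ Q = max(0.065, 0.305) = 0.305
~(P \/ Q) = 1 − 0.305 = 0.695
~~(P \/ Q) = 1 − 0.695 = 0.305
(P -> Q) \/ ~~(P \/ Q) = max(1.000, 0.305) = 1.000
~((P -> Q) \/ ~~(P \/ Q)) = 1 − 1.000 = 0.000
~~((P -> Q) \/ ~~(P \/ Q)) = 1 − 0.000 = 1.000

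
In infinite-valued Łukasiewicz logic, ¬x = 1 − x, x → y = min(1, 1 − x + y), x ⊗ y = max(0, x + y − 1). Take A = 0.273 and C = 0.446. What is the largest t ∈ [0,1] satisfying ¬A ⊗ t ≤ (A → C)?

¬A = 1 − 0.273 = 0.727
So the left factor is ¬A = 0.727.
A → C = min(1, 1 − 0.273 + 0.446) = min(1, 1.173) = 1.000
So the right-hand bound is A → C = 1.000.
The residuum of the Łukasiewicz t-norm gives the supremum: min(1, 1 − 0.727 + 1.000).
1 − 0.727 + 1.000 = 1.273, so t = min(1, 1.273) = 1.000.
Check: 0.727 ⊗ 1.000 = max(0, 0.727) = 0.727 ≤ 1.000.

1.000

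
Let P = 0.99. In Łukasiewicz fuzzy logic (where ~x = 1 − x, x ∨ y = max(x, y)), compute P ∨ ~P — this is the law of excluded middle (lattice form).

0.99

~P = 1 − 0.99 = 0.01
P ∨ ~P = max(0.99, 0.01) = 0.99
(The value 0.99 < 1 shows this instance is not satisfied; not a Ł∞-tautology — its value is max(a, 1−a).)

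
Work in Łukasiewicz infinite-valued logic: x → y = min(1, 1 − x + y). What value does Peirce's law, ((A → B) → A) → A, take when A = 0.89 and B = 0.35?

0.89

A → B = min(1, 1 − 0.89 + 0.35) = min(1, 0.46) = 0.46
(A → B) → A = min(1, 1 − 0.46 + 0.89) = min(1, 1.43) = 1.00
((A → B) → A) → A = min(1, 1 − 1.00 + 0.89) = min(1, 0.89) = 0.89
(The value 0.89 < 1 shows this instance is not satisfied; not a Ł∞-tautology in general.)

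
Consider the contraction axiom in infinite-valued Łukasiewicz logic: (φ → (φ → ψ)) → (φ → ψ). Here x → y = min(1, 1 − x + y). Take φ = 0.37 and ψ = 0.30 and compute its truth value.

φ → ψ = min(1, 1 − 0.37 + 0.30) = min(1, 0.93) = 0.93
φ → (φ → ψ) = min(1, 1 − 0.37 + 0.93) = min(1, 1.56) = 1.00
(φ → (φ → ψ)) → (φ → ψ) = min(1, 1 − 1.00 + 0.93) = min(1, 0.93) = 0.93
(The value 0.93 < 1 shows this instance is not satisfied; fails in Ł∞ (the t-norm is not idempotent).)

0.93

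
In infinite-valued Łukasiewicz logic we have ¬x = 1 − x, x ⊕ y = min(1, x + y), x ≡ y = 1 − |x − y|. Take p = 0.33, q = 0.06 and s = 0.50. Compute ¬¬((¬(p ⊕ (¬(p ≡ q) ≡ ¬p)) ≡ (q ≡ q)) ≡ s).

0.57

p ≡ q = 1 − |0.33 − 0.06| = 1 − 0.27 = 0.73
¬(p ≡ q) = 1 − 0.73 = 0.27
¬p = 1 − 0.33 = 0.67
¬(p ≡ q) ≡ ¬p = 1 − |0.27 − 0.67| = 1 − 0.40 = 0.60
p ⊕ (¬(p ≡ q) ≡ ¬p) = min(1, 0.33 + 0.60) = min(1, 0.93) = 0.93
¬(p ⊕ (¬(p ≡ q) ≡ ¬p)) = 1 − 0.93 = 0.07
q ≡ q = 1 − |0.06 − 0.06| = 1 − 0.00 = 1.00
¬(p ⊕ (¬(p ≡ q) ≡ ¬p)) ≡ (q ≡ q) = 1 − |0.07 − 1.00| = 1 − 0.93 = 0.07
(¬(p ⊕ (¬(p ≡ q) ≡ ¬p)) ≡ (q ≡ q)) ≡ s = 1 − |0.07 − 0.50| = 1 − 0.43 = 0.57
¬((¬(p ⊕ (¬(p ≡ q) ≡ ¬p)) ≡ (q ≡ q)) ≡ s) = 1 − 0.57 = 0.43
¬¬((¬(p ⊕ (¬(p ≡ q) ≡ ¬p)) ≡ (q ≡ q)) ≡ s) = 1 − 0.43 = 0.57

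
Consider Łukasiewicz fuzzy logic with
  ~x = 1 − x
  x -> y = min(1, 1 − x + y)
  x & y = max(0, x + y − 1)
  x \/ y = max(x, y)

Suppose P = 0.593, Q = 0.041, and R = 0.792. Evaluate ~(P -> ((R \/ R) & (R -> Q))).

0.552

R \/ R = max(0.792, 0.792) = 0.792
R -> Q = min(1, 1 − 0.792 + 0.041) = min(1, 0.249) = 0.249
(R \/ R) & (R -> Q) = max(0, 0.792 + 0.249 − 1) = max(0, 0.041) = 0.041
P -> ((R \/ R) & (R -> Q)) = min(1, 1 − 0.593 + 0.041) = min(1, 0.448) = 0.448
~(P -> ((R \/ R) & (R -> Q))) = 1 − 0.448 = 0.552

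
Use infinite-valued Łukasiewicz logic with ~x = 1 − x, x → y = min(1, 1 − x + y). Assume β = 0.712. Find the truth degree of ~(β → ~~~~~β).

0.424

~β = 1 − 0.712 = 0.288
~~β = 1 − 0.288 = 0.712
~~~β = 1 − 0.712 = 0.288
~~~~β = 1 − 0.288 = 0.712
~~~~~β = 1 − 0.712 = 0.288
β → ~~~~~β = min(1, 1 − 0.712 + 0.288) = min(1, 0.576) = 0.576
~(β → ~~~~~β) = 1 − 0.576 = 0.424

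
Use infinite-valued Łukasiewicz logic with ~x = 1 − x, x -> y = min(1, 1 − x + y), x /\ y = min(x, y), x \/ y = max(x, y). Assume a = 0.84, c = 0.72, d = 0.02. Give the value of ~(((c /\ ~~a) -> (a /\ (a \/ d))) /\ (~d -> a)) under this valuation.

~a = 1 − 0.84 = 0.16
~~a = 1 − 0.16 = 0.84
c /\ ~~a = min(0.72, 0.84) = 0.72
a \/ d = max(0.84, 0.02) = 0.84
a /\ (a \/ d) = min(0.84, 0.84) = 0.84
(c /\ ~~a) -> (a /\ (a \/ d)) = min(1, 1 − 0.72 + 0.84) = min(1, 1.12) = 1.00
~d = 1 − 0.02 = 0.98
~d -> a = min(1, 1 − 0.98 + 0.84) = min(1, 0.86) = 0.86
((c /\ ~~a) -> (a /\ (a \/ d))) /\ (~d -> a) = min(1.00, 0.86) = 0.86
~(((c /\ ~~a) -> (a /\ (a \/ d))) /\ (~d -> a)) = 1 − 0.86 = 0.14

0.14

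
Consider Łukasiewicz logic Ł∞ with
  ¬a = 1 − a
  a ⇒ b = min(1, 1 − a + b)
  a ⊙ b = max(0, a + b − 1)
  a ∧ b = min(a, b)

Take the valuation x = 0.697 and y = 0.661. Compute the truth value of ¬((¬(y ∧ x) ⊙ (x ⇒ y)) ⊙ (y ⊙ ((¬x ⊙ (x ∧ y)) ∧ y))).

1.000

y ∧ x = min(0.661, 0.697) = 0.661
¬(y ∧ x) = 1 − 0.661 = 0.339
x ⇒ y = min(1, 1 − 0.697 + 0.661) = min(1, 0.964) = 0.964
¬(y ∧ x) ⊙ (x ⇒ y) = max(0, 0.339 + 0.964 − 1) = max(0, 0.303) = 0.303
¬x = 1 − 0.697 = 0.303
x ∧ y = min(0.697, 0.661) = 0.661
¬x ⊙ (x ∧ y) = max(0, 0.303 + 0.661 − 1) = max(0, -0.036) = 0.000
(¬x ⊙ (x ∧ y)) ∧ y = min(0.000, 0.661) = 0.000
y ⊙ ((¬x ⊙ (x ∧ y)) ∧ y) = max(0, 0.661 + 0.000 − 1) = max(0, -0.339) = 0.000
(¬(y ∧ x) ⊙ (x ⇒ y)) ⊙ (y ⊙ ((¬x ⊙ (x ∧ y)) ∧ y)) = max(0, 0.303 + 0.000 − 1) = max(0, -0.697) = 0.000
¬((¬(y ∧ x) ⊙ (x ⇒ y)) ⊙ (y ⊙ ((¬x ⊙ (x ∧ y)) ∧ y))) = 1 − 0.000 = 1.000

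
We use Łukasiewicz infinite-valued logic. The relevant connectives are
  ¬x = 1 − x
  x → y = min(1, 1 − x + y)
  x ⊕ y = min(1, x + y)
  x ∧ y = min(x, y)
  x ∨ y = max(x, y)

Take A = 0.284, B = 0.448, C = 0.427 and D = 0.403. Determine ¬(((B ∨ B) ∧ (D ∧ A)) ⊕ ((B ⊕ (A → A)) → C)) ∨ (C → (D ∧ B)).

B ∨ B = max(0.448, 0.448) = 0.448
D ∧ A = min(0.403, 0.284) = 0.284
(B ∨ B) ∧ (D ∧ A) = min(0.448, 0.284) = 0.284
A → A = min(1, 1 − 0.284 + 0.284) = min(1, 1.000) = 1.000
B ⊕ (A → A) = min(1, 0.448 + 1.000) = min(1, 1.448) = 1.000
(B ⊕ (A → A)) → C = min(1, 1 − 1.000 + 0.427) = min(1, 0.427) = 0.427
((B ∨ B) ∧ (D ∧ A)) ⊕ ((B ⊕ (A → A)) → C) = min(1, 0.284 + 0.427) = min(1, 0.711) = 0.711
¬(((B ∨ B) ∧ (D ∧ A)) ⊕ ((B ⊕ (A → A)) → C)) = 1 − 0.711 = 0.289
D ∧ B = min(0.403, 0.448) = 0.403
C → (D ∧ B) = min(1, 1 − 0.427 + 0.403) = min(1, 0.976) = 0.976
¬(((B ∨ B) ∧ (D ∧ A)) ⊕ ((B ⊕ (A → A)) → C)) ∨ (C → (D ∧ B)) = max(0.289, 0.976) = 0.976

0.976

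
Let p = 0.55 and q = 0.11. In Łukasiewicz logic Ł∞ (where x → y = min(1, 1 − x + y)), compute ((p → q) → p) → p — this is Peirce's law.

p → q = min(1, 1 − 0.55 + 0.11) = min(1, 0.56) = 0.56
(p → q) → p = min(1, 1 − 0.56 + 0.55) = min(1, 0.99) = 0.99
((p → q) → p) → p = min(1, 1 − 0.99 + 0.55) = min(1, 0.56) = 0.56
(The value 0.56 < 1 shows this instance is not satisfied; not a Ł∞-tautology in general.)

0.56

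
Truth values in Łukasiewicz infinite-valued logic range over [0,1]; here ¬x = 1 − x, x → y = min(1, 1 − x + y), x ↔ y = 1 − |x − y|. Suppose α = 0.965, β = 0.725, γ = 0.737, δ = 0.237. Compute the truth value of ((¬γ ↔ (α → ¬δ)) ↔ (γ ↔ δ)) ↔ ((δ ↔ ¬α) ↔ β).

0.962

¬γ = 1 − 0.737 = 0.263
¬δ = 1 − 0.237 = 0.763
α → ¬δ = min(1, 1 − 0.965 + 0.763) = min(1, 0.798) = 0.798
¬γ ↔ (α → ¬δ) = 1 − |0.263 − 0.798| = 1 − 0.535 = 0.465
γ ↔ δ = 1 − |0.737 − 0.237| = 1 − 0.500 = 0.500
(¬γ ↔ (α → ¬δ)) ↔ (γ ↔ δ) = 1 − |0.465 − 0.500| = 1 − 0.035 = 0.965
¬α = 1 − 0.965 = 0.035
δ ↔ ¬α = 1 − |0.237 − 0.035| = 1 − 0.202 = 0.798
(δ ↔ ¬α) ↔ β = 1 − |0.798 − 0.725| = 1 − 0.073 = 0.927
((¬γ ↔ (α → ¬δ)) ↔ (γ ↔ δ)) ↔ ((δ ↔ ¬α) ↔ β) = 1 − |0.965 − 0.927| = 1 − 0.038 = 0.962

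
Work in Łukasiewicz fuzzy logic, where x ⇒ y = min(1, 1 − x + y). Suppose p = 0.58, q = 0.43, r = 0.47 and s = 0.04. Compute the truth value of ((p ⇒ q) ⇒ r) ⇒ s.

p ⇒ q = min(1, 1 − 0.58 + 0.43) = min(1, 0.85) = 0.85
(p ⇒ q) ⇒ r = min(1, 1 − 0.85 + 0.47) = min(1, 0.62) = 0.62
((p ⇒ q) ⇒ r) ⇒ s = min(1, 1 − 0.62 + 0.04) = min(1, 0.42) = 0.42

0.42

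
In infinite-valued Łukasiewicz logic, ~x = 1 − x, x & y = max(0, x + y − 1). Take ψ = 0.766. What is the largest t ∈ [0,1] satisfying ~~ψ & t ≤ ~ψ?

~ψ = 1 − 0.766 = 0.234
~~ψ = 1 − 0.234 = 0.766
So the left factor is ~~ψ = 0.766.
So the right-hand bound is ~ψ = 0.234.
The residuum of the Łukasiewicz t-norm gives the supremum: min(1, 1 − 0.766 + 0.234).
1 − 0.766 + 0.234 = 0.468, so t = min(1, 0.468) = 0.468.
Check: 0.766 & 0.468 = max(0, 0.234) = 0.234 ≤ 0.234.

0.468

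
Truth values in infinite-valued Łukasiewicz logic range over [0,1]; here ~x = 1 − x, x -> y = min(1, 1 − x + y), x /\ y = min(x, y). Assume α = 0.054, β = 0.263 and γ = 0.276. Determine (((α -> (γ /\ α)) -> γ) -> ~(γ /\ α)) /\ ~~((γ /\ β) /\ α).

0.054

γ /\ α = min(0.276, 0.054) = 0.054
α -> (γ /\ α) = min(1, 1 − 0.054 + 0.054) = min(1, 1.000) = 1.000
(α -> (γ /\ α)) -> γ = min(1, 1 − 1.000 + 0.276) = min(1, 0.276) = 0.276
~(γ /\ α) = 1 − 0.054 = 0.946
((α -> (γ /\ α)) -> γ) -> ~(γ /\ α) = min(1, 1 − 0.276 + 0.946) = min(1, 1.670) = 1.000
γ /\ β = min(0.276, 0.263) = 0.263
(γ /\ β) /\ α = min(0.263, 0.054) = 0.054
~((γ /\ β) /\ α) = 1 − 0.054 = 0.946
~~((γ /\ β) /\ α) = 1 − 0.946 = 0.054
(((α -> (γ /\ α)) -> γ) -> ~(γ /\ α)) /\ ~~((γ /\ β) /\ α) = min(1.000, 0.054) = 0.054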